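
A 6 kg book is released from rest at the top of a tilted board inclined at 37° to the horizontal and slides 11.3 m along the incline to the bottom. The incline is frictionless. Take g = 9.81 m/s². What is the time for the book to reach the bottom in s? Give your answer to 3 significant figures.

The weight component along the incline is mg sin 37° = 35.423 N and the normal force is N = mg cos 37° = 47.008 N.
With no friction, a = g sin 37° = 5.9038 m/s².
Starting from rest, L = ½at², so t = √(2L/a) = √(2 × 11.3 / 5.9038) = 1.9565 s.

1.96 s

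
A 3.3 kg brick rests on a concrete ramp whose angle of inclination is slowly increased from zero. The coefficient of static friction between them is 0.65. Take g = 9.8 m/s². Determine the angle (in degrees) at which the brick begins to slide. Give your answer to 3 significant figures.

At the threshold of sliding, static friction is at its maximum μ_s N and exactly balances the weight component along the incline: mg sin θ = μ_s mg cos θ.
Hence tan θ = μ_s = 0.65, so θ = arctan(0.65) = 33.0239°.

33.0°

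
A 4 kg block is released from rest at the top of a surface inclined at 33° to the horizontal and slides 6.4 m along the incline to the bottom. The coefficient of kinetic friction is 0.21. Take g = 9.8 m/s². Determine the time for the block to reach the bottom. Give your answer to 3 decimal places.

1.883 s

The weight component along the incline is mg sin 33° = 21.350 N and the normal force is N = mg cos 33° = 32.876 N.
Friction up the slope is f = μN = 0.21 × 32.876 = 6.904 N, so the net downslope force is 21.350 − 6.904 = 14.446 N and a = 14.446 / 4 = 3.6115 m/s².
Starting from rest, L = ½at², so t = √(2L/a) = √(2 × 6.4 / 3.6115) = 1.8826 s.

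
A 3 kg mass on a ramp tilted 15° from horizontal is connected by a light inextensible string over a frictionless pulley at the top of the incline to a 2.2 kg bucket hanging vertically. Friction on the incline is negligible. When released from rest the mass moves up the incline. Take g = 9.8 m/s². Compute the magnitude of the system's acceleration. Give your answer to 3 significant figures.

For the mass on the incline: the weight component along the slope is m₁g sin 15° = 3 × 9.8 × 0.2588 = 7.609 N and the normal force is N = m₁g cos 15° = 28.398 N.
Newton's second law for the mass (up-slope positive): T − 7.609 = 3 a. For the hanging bucket (downward positive): 2.2 × 9.8 − T = 2.2 a.
Adding the two equations eliminates T: 13.951 = 5.2 a, so a = 2.6829 m/s².

2.68 m/s²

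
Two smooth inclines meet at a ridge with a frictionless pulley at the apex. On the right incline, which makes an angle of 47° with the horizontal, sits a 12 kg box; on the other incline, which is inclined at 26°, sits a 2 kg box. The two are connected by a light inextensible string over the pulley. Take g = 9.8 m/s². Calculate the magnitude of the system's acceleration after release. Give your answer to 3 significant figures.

5.53 m/s²

Resolve each weight along its own incline: the 12 kg mass has component 12 × 9.8 × sin 47° = 86.007 N down its slope, and the 2 kg mass has 2 × 9.8 × sin 26° = 8.592 N down its slope.
The 12 kg side's 86.007 N exceeds the other side's 8.592 N, so that mass slides down and the 2 kg mass slides up. Taking that direction as positive, Newton's second law for the whole system gives 86.007 − 8.592 = (12 + 2) a, so a = 77.415 / 14 = 5.5296 m/s².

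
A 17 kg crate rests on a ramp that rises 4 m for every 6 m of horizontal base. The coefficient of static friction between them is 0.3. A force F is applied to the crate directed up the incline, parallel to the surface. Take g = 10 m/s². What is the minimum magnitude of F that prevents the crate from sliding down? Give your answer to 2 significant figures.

52 N

The normal force is N = mg cos 33.69° = 141.449 N. With F at its minimum the crate is on the verge of sliding down, so static friction is at its maximum μ_s N = 0.3 × 141.449 = 42.435 N and acts up the slope.
Equilibrium along the incline: F + μ_s N = mg sin 33.69°, so F = 94.299 − 42.435 = 51.864 N.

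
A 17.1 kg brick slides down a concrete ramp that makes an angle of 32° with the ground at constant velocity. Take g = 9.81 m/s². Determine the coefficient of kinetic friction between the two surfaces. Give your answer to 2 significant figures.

0.62

At constant velocity the net force along the incline is zero: mg sin 32° = μ mg cos 32°.
So μ = tan 32° = 0.5299 / 0.8480 = 0.6249.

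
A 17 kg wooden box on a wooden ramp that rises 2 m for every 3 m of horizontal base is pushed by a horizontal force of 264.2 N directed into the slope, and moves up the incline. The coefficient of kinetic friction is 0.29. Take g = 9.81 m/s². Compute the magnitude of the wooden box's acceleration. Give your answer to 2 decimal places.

2.62 m/s²

The horizontal push has components F cos 33.69° = 264.2 × 0.8321 = 219.841 N up the incline and F sin 33.69° = 264.2 × 0.5547 = 146.552 N pressing into the surface.
The normal force is therefore N = mg cos 33.69° + F sin 33.69° = 138.769 + 146.552 = 285.321 N, and kinetic friction down the slope is μN = 0.29 × 285.321 = 82.743 N.
Along the incline: F cos 33.69° − mg sin 33.69° − μN = ma, so 219.841 − 92.507 − 82.743 = 17 a, giving a = 2.6230 m/s².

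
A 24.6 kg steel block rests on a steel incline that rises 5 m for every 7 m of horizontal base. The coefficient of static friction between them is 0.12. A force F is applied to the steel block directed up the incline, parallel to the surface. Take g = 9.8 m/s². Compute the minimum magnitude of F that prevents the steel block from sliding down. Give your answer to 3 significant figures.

117 N

The normal force is N = mg cos 35.54° = 196.175 N. With F at its minimum the steel block is on the verge of sliding down, so static friction is at its maximum μ_s N = 0.12 × 196.175 = 23.541 N and acts up the slope.
Equilibrium along the incline: F + μ_s N = mg sin 35.54°, so F = 140.125 − 23.541 = 116.584 N.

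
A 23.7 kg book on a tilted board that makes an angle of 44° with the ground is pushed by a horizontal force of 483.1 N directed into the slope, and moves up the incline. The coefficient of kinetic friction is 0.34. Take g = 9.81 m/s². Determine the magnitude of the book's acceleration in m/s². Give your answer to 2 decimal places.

The horizontal push has components F cos 44° = 483.1 × 0.7193 = 347.494 N up the incline and F sin 44° = 483.1 × 0.6947 = 335.610 N pressing into the surface.
The normal force is therefore N = mg cos 44° + F sin 44° = 167.235 + 335.610 = 502.845 N, and kinetic friction down the slope is μN = 0.34 × 502.845 = 170.967 N.
Along the incline: F cos 44° − mg sin 44° − μN = ma, so 347.494 − 161.516 − 170.967 = 23.7 a, giving a = 0.6334 m/s².

0.63 m/s²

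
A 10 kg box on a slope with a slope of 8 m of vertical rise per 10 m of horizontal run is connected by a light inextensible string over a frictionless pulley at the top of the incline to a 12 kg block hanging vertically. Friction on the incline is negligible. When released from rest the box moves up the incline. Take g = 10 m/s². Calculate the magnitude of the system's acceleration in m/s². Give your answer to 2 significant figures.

2.6 m/s²

For the box on the incline: the weight component along the slope is m₁g sin 38.66° = 10 × 10 × 0.6247 = 62.470 N and the normal force is N = m₁g cos 38.66° = 78.087 N.
Newton's second law for the box (up-slope positive): T − 62.470 = 10 a. For the hanging block (downward positive): 12 × 10 − T = 12 a.
Adding the two equations eliminates T: 57.530 = 22 a, so a = 2.6150 m/s².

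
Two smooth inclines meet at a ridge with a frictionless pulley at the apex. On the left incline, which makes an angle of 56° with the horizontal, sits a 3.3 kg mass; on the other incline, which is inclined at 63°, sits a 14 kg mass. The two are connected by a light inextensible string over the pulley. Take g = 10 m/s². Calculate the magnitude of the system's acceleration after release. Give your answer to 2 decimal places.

Resolve each weight along its own incline: the 3.3 kg mass has component 3.3 × 10 × sin 56° = 27.358 N down its slope, and the 14 kg mass has 14 × 10 × sin 63° = 124.741 N down its slope.
The 14 kg side's 124.741 N exceeds the other side's 27.358 N, so that mass slides down and the 3.3 kg mass slides up. Taking that direction as positive, Newton's second law for the whole system gives 124.741 − 27.358 = (3.3 + 14) a, so a = 97.383 / 17.3 = 5.6291 m/s².

5.63 m/s²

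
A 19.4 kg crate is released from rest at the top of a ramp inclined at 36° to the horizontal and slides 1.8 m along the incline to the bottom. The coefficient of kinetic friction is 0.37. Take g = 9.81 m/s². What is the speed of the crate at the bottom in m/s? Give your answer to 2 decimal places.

3.19 m/s

The weight component along the incline is mg sin 36° = 111.864 N and the normal force is N = mg cos 36° = 153.967 N.
Friction up the slope is f = μN = 0.37 × 153.967 = 56.968 N, so the net downslope force is 111.864 − 56.968 = 54.896 N and a = 54.896 / 19.4 = 2.8297 m/s².
Starting from rest over a distance of 1.8 m, v² = 2aL = 2 × 2.8297 × 1.8 = 10.1869, so v = 3.1917 m/s.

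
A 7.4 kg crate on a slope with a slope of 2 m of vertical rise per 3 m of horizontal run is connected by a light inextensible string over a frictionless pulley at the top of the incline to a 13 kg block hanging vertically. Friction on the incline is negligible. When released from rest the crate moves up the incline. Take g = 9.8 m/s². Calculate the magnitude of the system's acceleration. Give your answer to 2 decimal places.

For the crate on the incline: the weight component along the slope is m₁g sin 33.69° = 7.4 × 9.8 × 0.5547 = 40.227 N and the normal force is N = m₁g cos 33.69° = 60.340 N.
Newton's second law for the crate (up-slope positive): T − 40.227 = 7.4 a. For the hanging block (downward positive): 13 × 9.8 − T = 13 a.
Adding the two equations eliminates T: 87.173 = 20.4 a, so a = 4.2732 m/s².

4.27 m/s²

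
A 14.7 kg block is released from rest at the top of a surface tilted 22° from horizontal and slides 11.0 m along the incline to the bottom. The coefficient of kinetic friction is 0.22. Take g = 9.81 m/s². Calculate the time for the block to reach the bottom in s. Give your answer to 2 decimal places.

The weight component along the incline is mg sin 22° = 54.021 N and the normal force is N = mg cos 22° = 133.706 N.
Friction up the slope is f = μN = 0.22 × 133.706 = 29.415 N, so the net downslope force is 54.021 − 29.415 = 24.606 N and a = 24.606 / 14.7 = 1.6739 m/s².
Starting from rest, L = ½at², so t = √(2L/a) = √(2 × 11.0 / 1.6739) = 3.6253 s.

3.63 s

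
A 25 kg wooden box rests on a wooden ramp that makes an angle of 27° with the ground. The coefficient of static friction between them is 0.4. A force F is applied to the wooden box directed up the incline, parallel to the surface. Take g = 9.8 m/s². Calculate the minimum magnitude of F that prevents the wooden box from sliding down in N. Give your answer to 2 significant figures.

24 N

The normal force is N = mg cos 27° = 218.297 N. With F at its minimum the wooden box is on the verge of sliding down, so static friction is at its maximum μ_s N = 0.4 × 218.297 = 87.319 N and acts up the slope.
Equilibrium along the incline: F + μ_s N = mg sin 27°, so F = 111.228 − 87.319 = 23.909 N.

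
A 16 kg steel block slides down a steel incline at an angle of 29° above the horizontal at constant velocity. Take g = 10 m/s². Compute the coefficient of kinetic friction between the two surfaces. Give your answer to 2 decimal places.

At constant velocity the net force along the incline is zero: mg sin 29° = μ mg cos 29°.
So μ = tan 29° = 0.4848 / 0.8746 = 0.5543.

0.55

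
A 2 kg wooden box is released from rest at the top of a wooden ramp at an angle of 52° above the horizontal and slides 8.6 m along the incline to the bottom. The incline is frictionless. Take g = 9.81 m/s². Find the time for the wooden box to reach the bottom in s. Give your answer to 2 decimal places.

The weight component along the incline is mg sin 52° = 15.461 N and the normal force is N = mg cos 52° = 12.079 N.
With no friction, a = g sin 52° = 7.7304 m/s².
Starting from rest, L = ½at², so t = √(2L/a) = √(2 × 8.6 / 7.7304) = 1.4916 s.

1.49 s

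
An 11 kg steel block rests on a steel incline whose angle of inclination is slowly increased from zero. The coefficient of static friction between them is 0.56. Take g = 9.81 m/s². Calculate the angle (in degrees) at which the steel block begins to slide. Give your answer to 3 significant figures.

At the threshold of sliding, static friction is at its maximum μ_s N and exactly balances the weight component along the incline: mg sin θ = μ_s mg cos θ.
Hence tan θ = μ_s = 0.56, so θ = arctan(0.56) = 29.2488°.

29.2°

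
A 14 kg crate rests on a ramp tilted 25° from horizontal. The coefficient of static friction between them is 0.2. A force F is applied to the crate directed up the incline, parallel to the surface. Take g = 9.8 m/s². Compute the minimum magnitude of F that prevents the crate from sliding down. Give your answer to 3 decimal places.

The normal force is N = mg cos 25° = 124.345 N. With F at its minimum the crate is on the verge of sliding down, so static friction is at its maximum μ_s N = 0.2 × 124.345 = 24.869 N and acts up the slope.
Equilibrium along the incline: F + μ_s N = mg sin 25°, so F = 57.983 − 24.869 = 33.114 N.

33.114 N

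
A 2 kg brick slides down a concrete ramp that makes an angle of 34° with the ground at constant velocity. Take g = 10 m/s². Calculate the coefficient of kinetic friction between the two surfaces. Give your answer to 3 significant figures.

At constant velocity the net force along the incline is zero: mg sin 34° = μ mg cos 34°.
So μ = tan 34° = 0.5592 / 0.8290 = 0.6745.

0.675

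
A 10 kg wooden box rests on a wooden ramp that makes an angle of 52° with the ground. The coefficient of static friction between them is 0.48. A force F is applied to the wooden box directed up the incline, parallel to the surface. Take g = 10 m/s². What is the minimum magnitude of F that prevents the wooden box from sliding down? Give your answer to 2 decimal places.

49.25 N

The normal force is N = mg cos 52° = 61.566 N. With F at its minimum the wooden box is on the verge of sliding down, so static friction is at its maximum μ_s N = 0.48 × 61.566 = 29.552 N and acts up the slope.
Equilibrium along the incline: F + μ_s N = mg sin 52°, so F = 78.801 − 29.552 = 49.249 N.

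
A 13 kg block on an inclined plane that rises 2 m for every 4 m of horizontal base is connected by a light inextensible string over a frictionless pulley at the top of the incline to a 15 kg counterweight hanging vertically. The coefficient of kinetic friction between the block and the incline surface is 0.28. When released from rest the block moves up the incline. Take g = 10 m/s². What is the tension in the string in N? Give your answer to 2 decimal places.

118.23 N

For the block on the incline: the weight component along the slope is m₁g sin 26.57° = 13 × 10 × 0.4472 = 58.136 N and the normal force is N = m₁g cos 26.57° = 116.276 N.
Kinetic friction opposes the block's motion up the incline: f = μN = 0.28 × 116.276 = 32.557 N acting down the slope.
Newton's second law for the block (up-slope positive): T − 58.136 − 32.557 = 13 a. For the hanging counterweight (downward positive): 15 × 10 − T = 15 a.
Adding the two equations eliminates T: 59.307 = 28 a, so a = 2.1181 m/s².
Then from the hanging counterweight's equation, T = 15 × (10 − 2.1181) = 118.228 N.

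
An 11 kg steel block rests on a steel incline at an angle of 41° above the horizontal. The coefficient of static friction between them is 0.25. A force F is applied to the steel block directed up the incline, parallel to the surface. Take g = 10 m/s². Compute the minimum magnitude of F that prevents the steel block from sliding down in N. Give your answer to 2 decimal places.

51.41 N

The normal force is N = mg cos 41° = 83.018 N. With F at its minimum the steel block is on the verge of sliding down, so static friction is at its maximum μ_s N = 0.25 × 83.018 = 20.755 N and acts up the slope.
Equilibrium along the incline: F + μ_s N = mg sin 41°, so F = 72.166 − 20.755 = 51.411 N.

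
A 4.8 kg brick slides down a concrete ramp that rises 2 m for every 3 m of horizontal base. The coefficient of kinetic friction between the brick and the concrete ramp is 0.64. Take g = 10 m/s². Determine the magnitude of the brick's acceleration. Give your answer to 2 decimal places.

Resolving the weight along the incline: the component pulling the brick down the slope is mg sin 33.69° = 4.8 × 10 × 0.5547 = 26.626 N, and the normal force is N = mg cos 33.69° = 4.8 × 10 × 0.8321 = 39.941 N.
Kinetic friction acts up the slope with magnitude f = μN = 0.64 × 39.941 = 25.562 N.
Net force along the incline is 26.626 − 25.562 = 1.064 N, so a = 1.064 / 4.8 = 0.2217 m/s².

0.22 m/s²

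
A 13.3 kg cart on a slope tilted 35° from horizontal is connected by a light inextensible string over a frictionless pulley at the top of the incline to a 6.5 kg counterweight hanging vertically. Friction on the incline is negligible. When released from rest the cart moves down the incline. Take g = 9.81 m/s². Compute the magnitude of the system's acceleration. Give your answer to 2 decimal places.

0.56 m/s²

For the cart on the incline: the weight component along the slope is m₁g sin 35° = 13.3 × 9.81 × 0.5736 = 74.839 N and the normal force is N = m₁g cos 35° = 106.877 N.
Newton's second law for the cart (down-slope positive): 74.839 − T = 13.3 a. For the hanging counterweight (upward positive): T − 6.5 × 9.81 = 6.5 a.
Adding the two equations eliminates T: 11.074 = 19.8 a, so a = 0.5593 m/s².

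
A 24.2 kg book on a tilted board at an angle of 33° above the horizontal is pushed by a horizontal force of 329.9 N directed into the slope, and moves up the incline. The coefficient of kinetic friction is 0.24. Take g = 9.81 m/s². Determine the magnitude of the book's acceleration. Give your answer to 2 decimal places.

2.33 m/s²

The horizontal push has components F cos 33° = 329.9 × 0.8387 = 276.687 N up the incline and F sin 33° = 329.9 × 0.5446 = 179.664 N pressing into the surface.
The normal force is therefore N = mg cos 33° + F sin 33° = 199.109 + 179.664 = 378.773 N, and kinetic friction down the slope is μN = 0.24 × 378.773 = 90.906 N.
Along the incline: F cos 33° − mg sin 33° − μN = ma, so 276.687 − 129.289 − 90.906 = 24.2 a, giving a = 2.3344 m/s².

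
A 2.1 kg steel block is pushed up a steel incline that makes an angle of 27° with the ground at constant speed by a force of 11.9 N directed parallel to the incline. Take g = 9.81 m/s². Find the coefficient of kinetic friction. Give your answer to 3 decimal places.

At constant speed ΣF = 0 along the incline. The applied 11.9 N acts up the slope; the weight component mg sin 27° = 9.353 N and kinetic friction μN both act down the slope.
So 11.9 = 9.353 + μ × 18.356, giving μ = (11.9 − 9.353) / 18.356 = 0.1388.

0.139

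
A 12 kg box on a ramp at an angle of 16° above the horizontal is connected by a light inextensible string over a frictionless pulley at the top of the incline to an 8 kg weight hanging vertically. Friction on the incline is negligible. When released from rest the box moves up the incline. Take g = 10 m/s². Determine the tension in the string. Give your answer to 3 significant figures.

For the box on the incline: the weight component along the slope is m₁g sin 16° = 12 × 10 × 0.2756 = 33.072 N and the normal force is N = m₁g cos 16° = 115.351 N.
Newton's second law for the box (up-slope positive): T − 33.072 = 12 a. For the hanging weight (downward positive): 8 × 10 − T = 8 a.
Adding the two equations eliminates T: 46.928 = 20 a, so a = 2.3464 m/s².
Then from the hanging weight's equation, T = 8 × (10 − 2.3464) = 61.229 N.

61.2 N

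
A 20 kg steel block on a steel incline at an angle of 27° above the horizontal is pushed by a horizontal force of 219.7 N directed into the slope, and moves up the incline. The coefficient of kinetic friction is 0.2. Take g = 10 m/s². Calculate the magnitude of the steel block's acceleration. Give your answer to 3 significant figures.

2.47 m/s²

The horizontal push has components F cos 27° = 219.7 × 0.8910 = 195.753 N up the incline and F sin 27° = 219.7 × 0.4540 = 99.744 N pressing into the surface.
The normal force is therefore N = mg cos 27° + F sin 27° = 178.200 + 99.744 = 277.944 N, and kinetic friction down the slope is μN = 0.2 × 277.944 = 55.589 N.
Along the incline: F cos 27° − mg sin 27° − μN = ma, so 195.753 − 90.800 − 55.589 = 20 a, giving a = 2.4682 m/s².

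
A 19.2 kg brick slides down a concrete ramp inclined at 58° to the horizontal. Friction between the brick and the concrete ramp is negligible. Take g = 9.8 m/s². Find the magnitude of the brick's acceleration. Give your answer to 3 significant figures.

8.31 m/s²

Resolving the weight along the incline: the component pulling the brick down the slope is mg sin 58° = 19.2 × 9.8 × 0.8480 = 159.560 N, and the normal force is N = mg cos 58° = 19.2 × 9.8 × 0.5299 = 99.706 N.
With no friction the net force along the incline is 159.560 N, so a = g sin 58° = 159.560 / 19.2 = 8.3104 m/s².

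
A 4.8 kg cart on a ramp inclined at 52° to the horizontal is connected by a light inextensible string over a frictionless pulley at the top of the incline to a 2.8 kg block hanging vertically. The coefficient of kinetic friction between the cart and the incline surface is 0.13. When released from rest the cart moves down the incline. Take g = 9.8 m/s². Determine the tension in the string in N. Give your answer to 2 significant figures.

30 N

For the cart on the incline: the weight component along the slope is m₁g sin 52° = 4.8 × 9.8 × 0.7880 = 37.068 N and the normal force is N = m₁g cos 52° = 28.961 N.
Kinetic friction opposes the cart's motion down the incline: f = μN = 0.13 × 28.961 = 3.765 N acting up the slope.
Newton's second law for the cart (down-slope positive): 37.068 − 3.765 − T = 4.8 a. For the hanging block (upward positive): T − 2.8 × 9.8 = 2.8 a.
Adding the two equations eliminates T: 5.863 = 7.6 a, so a = 0.7714 m/s².
Then from the hanging block's equation, T = 2.8 × (9.8 + 0.7714) = 29.600 N.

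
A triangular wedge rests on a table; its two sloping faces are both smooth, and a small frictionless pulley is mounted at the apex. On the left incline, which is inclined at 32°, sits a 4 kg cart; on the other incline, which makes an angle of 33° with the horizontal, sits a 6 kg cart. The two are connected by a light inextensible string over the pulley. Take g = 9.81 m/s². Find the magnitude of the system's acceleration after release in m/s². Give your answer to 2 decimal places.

Resolve each weight along its own incline: the 4 kg mass has component 4 × 9.81 × sin 32° = 20.794 N down its slope, and the 6 kg mass has 6 × 9.81 × sin 33° = 32.057 N down its slope.
The 6 kg side's 32.057 N exceeds the other side's 20.794 N, so that mass slides down and the 4 kg mass slides up. Taking that direction as positive, Newton's second law for the whole system gives 32.057 − 20.794 = (4 + 6) a, so a = 11.263 / 10 = 1.1263 m/s².

1.13 m/s²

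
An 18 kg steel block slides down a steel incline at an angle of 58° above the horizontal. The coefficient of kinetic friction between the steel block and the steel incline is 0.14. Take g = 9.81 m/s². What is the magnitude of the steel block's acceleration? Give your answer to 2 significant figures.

7.6 m/s²

Resolving the weight along the incline: the component pulling the steel block down the slope is mg sin 58° = 18 × 9.81 × 0.8480 = 149.740 N, and the normal force is N = mg cos 58° = 18 × 9.81 × 0.5299 = 93.570 N.
Kinetic friction acts up the slope with magnitude f = μN = 0.14 × 93.570 = 13.100 N.
Net force along the incline is 149.740 − 13.100 = 136.640 N, so a = 136.640 / 18 = 7.5911 m/s².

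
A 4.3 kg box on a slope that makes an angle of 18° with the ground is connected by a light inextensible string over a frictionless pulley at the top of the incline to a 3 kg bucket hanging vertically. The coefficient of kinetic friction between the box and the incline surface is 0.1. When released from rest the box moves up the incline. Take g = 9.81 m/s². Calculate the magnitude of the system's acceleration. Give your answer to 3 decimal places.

For the box on the incline: the weight component along the slope is m₁g sin 18° = 4.3 × 9.81 × 0.3090 = 13.035 N and the normal force is N = m₁g cos 18° = 40.118 N.
Kinetic friction opposes the box's motion up the incline: f = μN = 0.1 × 40.118 = 4.012 N acting down the slope.
Newton's second law for the box (up-slope positive): T − 13.035 − 4.012 = 4.3 a. For the hanging bucket (downward positive): 3 × 9.81 − T = 3 a.
Adding the two equations eliminates T: 12.383 = 7.3 a, so a = 1.6963 m/s².

1.696 m/s²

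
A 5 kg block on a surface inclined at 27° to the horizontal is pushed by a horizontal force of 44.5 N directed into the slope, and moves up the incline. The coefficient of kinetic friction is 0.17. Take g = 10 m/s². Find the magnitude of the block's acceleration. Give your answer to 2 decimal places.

1.19 m/s²

The horizontal push has components F cos 27° = 44.5 × 0.8910 = 39.650 N up the incline and F sin 27° = 44.5 × 0.4540 = 20.203 N pressing into the surface.
The normal force is therefore N = mg cos 27° + F sin 27° = 44.550 + 20.203 = 64.753 N, and kinetic friction down the slope is μN = 0.17 × 64.753 = 11.008 N.
Along the incline: F cos 27° − mg sin 27° − μN = ma, so 39.650 − 22.700 − 11.008 = 5 a, giving a = 1.1884 m/s².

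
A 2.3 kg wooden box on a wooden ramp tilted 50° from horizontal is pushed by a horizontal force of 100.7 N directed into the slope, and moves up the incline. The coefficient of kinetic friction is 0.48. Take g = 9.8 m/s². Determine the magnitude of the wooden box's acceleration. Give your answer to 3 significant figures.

1.51 m/s²

The horizontal push has components F cos 50° = 100.7 × 0.6428 = 64.730 N up the incline and F sin 50° = 100.7 × 0.7660 = 77.136 N pressing into the surface.
The normal force is therefore N = mg cos 50° + F sin 50° = 14.489 + 77.136 = 91.625 N, and kinetic friction down the slope is μN = 0.48 × 91.625 = 43.980 N.
Along the incline: F cos 50° − mg sin 50° − μN = ma, so 64.730 − 17.266 − 43.980 = 2.3 a, giving a = 1.5148 m/s².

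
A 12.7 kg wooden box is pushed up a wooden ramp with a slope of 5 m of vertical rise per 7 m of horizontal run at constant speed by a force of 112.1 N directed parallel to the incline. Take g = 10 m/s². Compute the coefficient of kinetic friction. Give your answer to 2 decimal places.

At constant speed ΣF = 0 along the incline. The applied 112.1 N acts up the slope; the weight component mg sin 35.54° = 73.817 N and kinetic friction μN both act down the slope.
So 112.1 = 73.817 + μ × 103.344, giving μ = (112.1 − 73.817) / 103.344 = 0.3704.

0.37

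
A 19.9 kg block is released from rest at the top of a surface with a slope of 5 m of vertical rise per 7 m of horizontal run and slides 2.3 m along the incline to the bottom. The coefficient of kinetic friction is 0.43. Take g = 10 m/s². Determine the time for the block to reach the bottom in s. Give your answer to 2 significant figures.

The weight component along the incline is mg sin 35.54° = 115.666 N and the normal force is N = mg cos 35.54° = 161.933 N.
Friction up the slope is f = μN = 0.43 × 161.933 = 69.631 N, so the net downslope force is 115.666 − 69.631 = 46.035 N and a = 46.035 / 19.9 = 2.3133 m/s².
Starting from rest, L = ½at², so t = √(2L/a) = √(2 × 2.3 / 2.3133) = 1.4101 s.

1.4 s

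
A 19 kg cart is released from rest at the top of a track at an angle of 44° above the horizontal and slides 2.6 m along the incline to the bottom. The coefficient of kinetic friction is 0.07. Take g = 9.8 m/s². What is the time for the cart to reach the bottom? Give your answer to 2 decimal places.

0.91 s

The weight component along the incline is mg sin 44° = 129.345 N and the normal force is N = mg cos 44° = 133.941 N.
Friction up the slope is f = μN = 0.07 × 133.941 = 9.376 N, so the net downslope force is 129.345 − 9.376 = 119.969 N and a = 119.969 / 19 = 6.3142 m/s².
Starting from rest, L = ½at², so t = √(2L/a) = √(2 × 2.6 / 6.3142) = 0.9075 s.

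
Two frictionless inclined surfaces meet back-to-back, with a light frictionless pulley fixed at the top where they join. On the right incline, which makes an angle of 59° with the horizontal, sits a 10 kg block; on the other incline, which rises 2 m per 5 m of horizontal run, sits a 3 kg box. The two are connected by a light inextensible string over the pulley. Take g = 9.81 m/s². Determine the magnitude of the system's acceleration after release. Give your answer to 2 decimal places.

Resolve each weight along its own incline: the 10 kg mass has component 10 × 9.81 × sin 59° = 84.088 N down its slope, and the 3 kg mass has 3 × 9.81 × sin 21.80° = 10.930 N down its slope.
The 10 kg side's 84.088 N exceeds the other side's 10.930 N, so that mass slides down and the 3 kg mass slides up. Taking that direction as positive, Newton's second law for the whole system gives 84.088 − 10.930 = (10 + 3) a, so a = 73.158 / 13 = 5.6275 m/s².

5.63 m/s²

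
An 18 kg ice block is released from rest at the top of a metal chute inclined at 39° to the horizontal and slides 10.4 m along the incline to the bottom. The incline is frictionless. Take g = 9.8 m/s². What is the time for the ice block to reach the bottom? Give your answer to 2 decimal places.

1.84 s

The weight component along the incline is mg sin 39° = 111.012 N and the normal force is N = mg cos 39° = 137.089 N.
With no friction, a = g sin 39° = 6.1673 m/s².
Starting from rest, L = ½at², so t = √(2L/a) = √(2 × 10.4 / 6.1673) = 1.8365 s.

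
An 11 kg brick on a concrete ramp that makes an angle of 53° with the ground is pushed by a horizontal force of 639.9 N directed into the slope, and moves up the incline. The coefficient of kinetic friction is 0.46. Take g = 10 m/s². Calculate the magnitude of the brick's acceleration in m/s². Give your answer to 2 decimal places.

The horizontal push has components F cos 53° = 639.9 × 0.6018 = 385.092 N up the incline and F sin 53° = 639.9 × 0.7986 = 511.024 N pressing into the surface.
The normal force is therefore N = mg cos 53° + F sin 53° = 66.198 + 511.024 = 577.222 N, and kinetic friction down the slope is μN = 0.46 × 577.222 = 265.522 N.
Along the incline: F cos 53° − mg sin 53° − μN = ma, so 385.092 − 87.846 − 265.522 = 11 a, giving a = 2.8840 m/s².

2.88 m/s²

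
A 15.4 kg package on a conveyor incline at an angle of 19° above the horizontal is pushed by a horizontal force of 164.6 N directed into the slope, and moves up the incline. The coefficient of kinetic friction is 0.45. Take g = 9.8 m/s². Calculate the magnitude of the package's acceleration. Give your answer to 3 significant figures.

The horizontal push has components F cos 19° = 164.6 × 0.9455 = 155.629 N up the incline and F sin 19° = 164.6 × 0.3256 = 53.594 N pressing into the surface.
The normal force is therefore N = mg cos 19° + F sin 19° = 142.695 + 53.594 = 196.289 N, and kinetic friction down the slope is μN = 0.45 × 196.289 = 88.330 N.
Along the incline: F cos 19° − mg sin 19° − μN = ma, so 155.629 − 49.140 − 88.330 = 15.4 a, giving a = 1.1792 m/s².

1.18 m/s²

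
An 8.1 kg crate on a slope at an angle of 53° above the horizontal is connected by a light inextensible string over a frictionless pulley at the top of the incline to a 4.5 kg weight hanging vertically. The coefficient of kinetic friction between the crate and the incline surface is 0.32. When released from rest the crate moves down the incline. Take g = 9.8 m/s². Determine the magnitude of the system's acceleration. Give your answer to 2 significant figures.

For the crate on the incline: the weight component along the slope is m₁g sin 53° = 8.1 × 9.8 × 0.7986 = 63.393 N and the normal force is N = m₁g cos 53° = 47.772 N.
Kinetic friction opposes the crate's motion down the incline: f = μN = 0.32 × 47.772 = 15.287 N acting up the slope.
Newton's second law for the crate (down-slope positive): 63.393 − 15.287 − T = 8.1 a. For the hanging weight (upward positive): T − 4.5 × 9.8 = 4.5 a.
Adding the two equations eliminates T: 4.006 = 12.6 a, so a = 0.3179 m/s².

0.32 m/s²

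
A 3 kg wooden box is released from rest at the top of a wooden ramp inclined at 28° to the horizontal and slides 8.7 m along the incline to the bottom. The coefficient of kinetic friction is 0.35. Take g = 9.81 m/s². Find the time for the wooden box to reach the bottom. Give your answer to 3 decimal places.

The weight component along the incline is mg sin 28° = 13.817 N and the normal force is N = mg cos 28° = 25.985 N.
Friction up the slope is f = μN = 0.35 × 25.985 = 9.095 N, so the net downslope force is 13.817 − 9.095 = 4.722 N and a = 4.722 / 3 = 1.5740 m/s².
Starting from rest, L = ½at², so t = √(2L/a) = √(2 × 8.7 / 1.5740) = 3.3249 s.

3.325 s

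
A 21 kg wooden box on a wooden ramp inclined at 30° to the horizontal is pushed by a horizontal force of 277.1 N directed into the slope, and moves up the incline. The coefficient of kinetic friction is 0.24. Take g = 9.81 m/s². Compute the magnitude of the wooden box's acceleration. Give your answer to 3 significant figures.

2.90 m/s²

The horizontal push has components F cos 30° = 277.1 × 0.8660 = 239.969 N up the incline and F sin 30° = 277.1 × 0.5000 = 138.550 N pressing into the surface.
The normal force is therefore N = mg cos 30° + F sin 30° = 178.405 + 138.550 = 316.955 N, and kinetic friction down the slope is μN = 0.24 × 316.955 = 76.069 N.
Along the incline: F cos 30° − mg sin 30° − μN = ma, so 239.969 − 103.005 − 76.069 = 21 a, giving a = 2.8998 m/s².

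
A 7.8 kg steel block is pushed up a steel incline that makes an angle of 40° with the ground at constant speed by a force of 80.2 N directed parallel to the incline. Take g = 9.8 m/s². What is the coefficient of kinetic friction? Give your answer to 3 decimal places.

0.531

At constant speed ΣF = 0 along the incline. The applied 80.2 N acts up the slope; the weight component mg sin 40° = 49.135 N and kinetic friction μN both act down the slope.
So 80.2 = 49.135 + μ × 58.556, giving μ = (80.2 − 49.135) / 58.556 = 0.5305.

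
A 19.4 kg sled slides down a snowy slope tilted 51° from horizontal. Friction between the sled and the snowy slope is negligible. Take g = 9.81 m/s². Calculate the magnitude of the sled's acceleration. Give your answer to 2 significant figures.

Resolving the weight along the incline: the component pulling the sled down the slope is mg sin 51° = 19.4 × 9.81 × 0.7771 = 147.893 N, and the normal force is N = mg cos 51° = 19.4 × 9.81 × 0.6293 = 119.765 N.
With no friction the net force along the incline is 147.893 N, so a = g sin 51° = 147.893 / 19.4 = 7.6234 m/s².

7.6 m/s²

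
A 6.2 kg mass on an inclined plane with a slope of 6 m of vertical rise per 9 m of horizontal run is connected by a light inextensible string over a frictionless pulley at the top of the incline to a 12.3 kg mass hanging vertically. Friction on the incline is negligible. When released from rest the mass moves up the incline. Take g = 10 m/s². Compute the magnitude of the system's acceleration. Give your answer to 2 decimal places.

For the mass on the incline: the weight component along the slope is m₁g sin 33.69° = 6.2 × 10 × 0.5547 = 34.391 N and the normal force is N = m₁g cos 33.69° = 51.587 N.
Newton's second law for the mass (up-slope positive): T − 34.391 = 6.2 a. For the hanging mass (downward positive): 12.3 × 10 − T = 12.3 a.
Adding the two equations eliminates T: 88.609 = 18.5 a, so a = 4.7897 m/s².

4.79 m/s²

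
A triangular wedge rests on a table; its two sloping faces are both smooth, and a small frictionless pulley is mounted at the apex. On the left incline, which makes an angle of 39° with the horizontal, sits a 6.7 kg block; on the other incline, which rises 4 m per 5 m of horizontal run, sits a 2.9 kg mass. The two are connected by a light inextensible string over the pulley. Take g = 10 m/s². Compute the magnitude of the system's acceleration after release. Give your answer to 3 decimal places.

2.505 m/s²

Resolve each weight along its own incline: the 6.7 kg mass has component 6.7 × 10 × sin 39° = 42.164 N down its slope, and the 2.9 kg mass has 2.9 × 10 × sin 38.66° = 18.116 N down its slope.
The 6.7 kg side's 42.164 N exceeds the other side's 18.116 N, so that mass slides down and the 2.9 kg mass slides up. Taking that direction as positive, Newton's second law for the whole system gives 42.164 − 18.116 = (6.7 + 2.9) a, so a = 24.048 / 9.6 = 2.5050 m/s².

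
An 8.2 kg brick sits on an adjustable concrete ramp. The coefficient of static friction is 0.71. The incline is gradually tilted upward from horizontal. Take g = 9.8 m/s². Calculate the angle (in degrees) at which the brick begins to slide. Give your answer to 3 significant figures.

At the threshold of sliding, static friction is at its maximum μ_s N and exactly balances the weight component along the incline: mg sin θ = μ_s mg cos θ.
Hence tan θ = μ_s = 0.71, so θ = arctan(0.71) = 35.3748°.

35.4°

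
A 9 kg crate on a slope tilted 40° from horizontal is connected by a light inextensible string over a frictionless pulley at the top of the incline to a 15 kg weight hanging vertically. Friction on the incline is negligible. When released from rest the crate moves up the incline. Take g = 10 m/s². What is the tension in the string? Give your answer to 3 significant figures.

92.4 N

For the crate on the incline: the weight component along the slope is m₁g sin 40° = 9 × 10 × 0.6428 = 57.852 N and the normal force is N = m₁g cos 40° = 68.944 N.
Newton's second law for the crate (up-slope positive): T − 57.852 = 9 a. For the hanging weight (downward positive): 15 × 10 − T = 15 a.
Adding the two equations eliminates T: 92.148 = 24 a, so a = 3.8395 m/s².
Then from the hanging weight's equation, T = 15 × (10 − 3.8395) = 92.407 N.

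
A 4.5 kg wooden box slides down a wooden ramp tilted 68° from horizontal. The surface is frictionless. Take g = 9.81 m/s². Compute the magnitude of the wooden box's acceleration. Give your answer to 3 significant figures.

9.10 m/s²

Resolving the weight along the incline: the component pulling the wooden box down the slope is mg sin 68° = 4.5 × 9.81 × 0.9272 = 40.931 N, and the normal force is N = mg cos 68° = 4.5 × 9.81 × 0.3746 = 16.537 N.
With no friction the net force along the incline is 40.931 N, so a = g sin 68° = 40.931 / 4.5 = 9.0958 m/s².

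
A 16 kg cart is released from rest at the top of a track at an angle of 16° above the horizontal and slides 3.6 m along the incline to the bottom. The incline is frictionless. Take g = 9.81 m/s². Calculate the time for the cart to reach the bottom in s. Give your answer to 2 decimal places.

1.63 s

The weight component along the incline is mg sin 16° = 43.264 N and the normal force is N = mg cos 16° = 150.880 N.
With no friction, a = g sin 16° = 2.7040 m/s².
Starting from rest, L = ½at², so t = √(2L/a) = √(2 × 3.6 / 2.7040) = 1.6318 s.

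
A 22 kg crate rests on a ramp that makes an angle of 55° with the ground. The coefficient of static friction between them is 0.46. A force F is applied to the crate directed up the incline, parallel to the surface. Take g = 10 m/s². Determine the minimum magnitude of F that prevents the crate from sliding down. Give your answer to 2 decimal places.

122.17 N

The normal force is N = mg cos 55° = 126.187 N. With F at its minimum the crate is on the verge of sliding down, so static friction is at its maximum μ_s N = 0.46 × 126.187 = 58.046 N and acts up the slope.
Equilibrium along the incline: F + μ_s N = mg sin 55°, so F = 180.213 − 58.046 = 122.167 N.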